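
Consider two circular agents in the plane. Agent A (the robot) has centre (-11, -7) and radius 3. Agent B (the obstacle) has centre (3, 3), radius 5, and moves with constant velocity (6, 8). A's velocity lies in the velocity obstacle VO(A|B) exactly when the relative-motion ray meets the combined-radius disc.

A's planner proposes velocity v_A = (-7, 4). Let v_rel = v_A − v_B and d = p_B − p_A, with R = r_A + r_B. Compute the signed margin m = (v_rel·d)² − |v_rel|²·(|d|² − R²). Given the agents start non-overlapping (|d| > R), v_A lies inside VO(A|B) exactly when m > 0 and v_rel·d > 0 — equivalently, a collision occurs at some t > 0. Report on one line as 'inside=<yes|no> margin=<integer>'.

d = (14, 10),  |d|² = 296;  R = 3+5 = 8,  c = 296−8² = 232
v_rel = (-13, -4),  |v_rel|² = 185;  v_rel·d = (-13)·(14) + (-4)·(10) = -222
185·t² + 444·t + 232 = 0  ⇒  m = (-222)² − 185·232 = 6364
m = 6364 > 0,  v_rel·d = -222 < 0  ⇒  outside

inside=no margin=6364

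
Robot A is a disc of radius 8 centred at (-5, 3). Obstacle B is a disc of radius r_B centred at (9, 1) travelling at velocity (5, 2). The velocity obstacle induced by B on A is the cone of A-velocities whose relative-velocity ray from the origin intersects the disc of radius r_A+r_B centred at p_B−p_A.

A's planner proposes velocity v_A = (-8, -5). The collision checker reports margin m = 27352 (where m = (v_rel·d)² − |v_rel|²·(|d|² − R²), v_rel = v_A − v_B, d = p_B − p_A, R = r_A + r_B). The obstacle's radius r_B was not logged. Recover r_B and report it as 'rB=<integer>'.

m = 27352
d = (14, -2);  v_rel = (-13, -7),  |v_rel|² = 218
v_rel×d = (-13)·(-2) − (-7)·(14) = 124
since m = R²·218 − 124²:  R² = (15376 + 27352) / 218 = 196
R = √196 = 14  ⇒  r_B = 14 − 8 = 6

rB=6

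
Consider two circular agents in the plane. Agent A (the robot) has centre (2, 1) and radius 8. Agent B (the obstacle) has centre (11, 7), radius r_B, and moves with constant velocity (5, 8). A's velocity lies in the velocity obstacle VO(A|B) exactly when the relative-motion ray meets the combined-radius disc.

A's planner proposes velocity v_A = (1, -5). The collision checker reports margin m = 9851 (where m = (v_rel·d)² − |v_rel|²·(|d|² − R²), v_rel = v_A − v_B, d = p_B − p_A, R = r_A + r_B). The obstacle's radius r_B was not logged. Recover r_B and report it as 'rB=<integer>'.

m = 9851
d = (9, 6);  v_rel = (-4, -13),  |v_rel|² = 185
v_rel×d = (-4)·(6) − (-13)·(9) = 93
since m = R²·185 − 93²:  R² = (8649 + 9851) / 185 = 100
R = √100 = 10  ⇒  r_B = 10 − 8 = 2

rB=2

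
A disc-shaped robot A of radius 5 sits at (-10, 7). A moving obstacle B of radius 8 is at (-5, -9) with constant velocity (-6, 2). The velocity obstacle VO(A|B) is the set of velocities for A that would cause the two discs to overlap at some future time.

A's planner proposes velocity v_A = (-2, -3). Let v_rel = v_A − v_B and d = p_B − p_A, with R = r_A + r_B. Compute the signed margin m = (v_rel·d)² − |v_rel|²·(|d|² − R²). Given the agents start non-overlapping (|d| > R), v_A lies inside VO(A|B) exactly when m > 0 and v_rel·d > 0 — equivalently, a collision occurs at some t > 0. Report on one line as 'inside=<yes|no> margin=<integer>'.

d = (5, -16),  |d|² = 281;  R = 5+8 = 13,  c = 281−13² = 112
v_rel = (4, -5),  |v_rel|² = 41;  v_rel·d = (4)·(5) + (-5)·(-16) = 100
41·t² − 200·t + 112 = 0  ⇒  m = 100² − 41·112 = 5408
m = 5408 > 0,  v_rel·d = 100 > 0  ⇒  inside

inside=yes margin=5408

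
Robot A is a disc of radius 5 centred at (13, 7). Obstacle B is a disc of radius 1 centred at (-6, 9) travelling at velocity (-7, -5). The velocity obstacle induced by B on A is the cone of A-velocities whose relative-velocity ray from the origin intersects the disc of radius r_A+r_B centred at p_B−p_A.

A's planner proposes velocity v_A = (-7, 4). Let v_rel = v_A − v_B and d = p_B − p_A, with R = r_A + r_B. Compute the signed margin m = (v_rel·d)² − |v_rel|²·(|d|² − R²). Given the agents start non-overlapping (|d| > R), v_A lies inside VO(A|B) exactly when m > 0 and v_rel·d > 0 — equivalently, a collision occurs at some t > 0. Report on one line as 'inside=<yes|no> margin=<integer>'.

d = (-19, 2),  |d|² = 365;  R = 5+1 = 6,  c = 365−6² = 329
v_rel = (0, 9),  |v_rel|² = 81;  v_rel·d = (0)·(-19) + (9)·(2) = 18
81·t² − 36·t + 329 = 0  ⇒  m = 18² − 81·329 = -26325
m = -26325 < 0,  v_rel·d = 18 > 0  ⇒  outside

inside=no margin=-26325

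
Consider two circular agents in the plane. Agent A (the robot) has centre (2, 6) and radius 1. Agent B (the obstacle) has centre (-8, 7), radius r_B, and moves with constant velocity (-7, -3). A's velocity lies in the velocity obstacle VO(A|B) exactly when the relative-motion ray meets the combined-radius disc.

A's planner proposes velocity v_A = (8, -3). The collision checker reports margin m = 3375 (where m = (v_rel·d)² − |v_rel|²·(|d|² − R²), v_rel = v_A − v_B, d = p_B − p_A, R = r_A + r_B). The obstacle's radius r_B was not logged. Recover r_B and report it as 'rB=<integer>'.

m = 3375
d = (-10, 1);  v_rel = (15, 0),  |v_rel|² = 225
v_rel×d = (15)·(1) − (0)·(-10) = 15
since m = R²·225 − 15²:  R² = (225 + 3375) / 225 = 16
R = √16 = 4  ⇒  r_B = 4 − 1 = 3

rB=3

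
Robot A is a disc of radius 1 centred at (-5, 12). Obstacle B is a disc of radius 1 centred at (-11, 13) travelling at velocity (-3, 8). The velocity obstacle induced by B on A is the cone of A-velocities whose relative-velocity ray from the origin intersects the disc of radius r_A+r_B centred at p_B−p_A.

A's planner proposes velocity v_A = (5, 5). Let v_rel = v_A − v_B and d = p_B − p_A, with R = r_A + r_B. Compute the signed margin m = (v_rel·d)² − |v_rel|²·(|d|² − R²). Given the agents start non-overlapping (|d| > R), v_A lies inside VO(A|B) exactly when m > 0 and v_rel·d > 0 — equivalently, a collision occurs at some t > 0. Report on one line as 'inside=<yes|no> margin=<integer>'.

d = (-6, 1),  |d|² = 37;  R = 1+1 = 2,  c = 37−2² = 33
v_rel = (8, -3),  |v_rel|² = 73;  v_rel·d = (8)·(-6) + (-3)·(1) = -51
73·t² + 102·t + 33 = 0  ⇒  m = (-51)² − 73·33 = 192
m = 192 > 0,  v_rel·d = -51 < 0  ⇒  outside

inside=no margin=192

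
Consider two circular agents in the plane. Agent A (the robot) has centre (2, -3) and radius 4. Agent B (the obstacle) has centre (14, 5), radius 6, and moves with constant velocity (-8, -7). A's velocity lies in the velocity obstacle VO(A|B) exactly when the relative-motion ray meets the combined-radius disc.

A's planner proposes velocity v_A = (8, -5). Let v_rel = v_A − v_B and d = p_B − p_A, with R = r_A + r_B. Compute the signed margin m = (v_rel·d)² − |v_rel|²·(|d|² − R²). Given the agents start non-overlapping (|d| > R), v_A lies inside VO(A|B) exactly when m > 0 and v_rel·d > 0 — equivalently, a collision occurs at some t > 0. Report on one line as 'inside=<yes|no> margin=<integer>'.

d = (12, 8),  |d|² = 208;  R = 4+6 = 10,  c = 208−10² = 108
v_rel = (16, 2),  |v_rel|² = 260;  v_rel·d = (16)·(12) + (2)·(8) = 208
260·t² − 416·t + 108 = 0  ⇒  m = 208² − 260·108 = 15184
m = 15184 > 0,  v_rel·d = 208 > 0  ⇒  inside

inside=yes margin=15184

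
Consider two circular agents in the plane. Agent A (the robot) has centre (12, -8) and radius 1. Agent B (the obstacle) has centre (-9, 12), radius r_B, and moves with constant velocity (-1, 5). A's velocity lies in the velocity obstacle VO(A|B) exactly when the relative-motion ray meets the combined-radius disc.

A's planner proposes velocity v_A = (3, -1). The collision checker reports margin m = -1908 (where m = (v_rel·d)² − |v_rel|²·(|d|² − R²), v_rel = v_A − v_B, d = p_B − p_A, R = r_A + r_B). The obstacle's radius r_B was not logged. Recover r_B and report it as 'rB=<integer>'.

m = -1908
d = (-21, 20);  v_rel = (4, -6),  |v_rel|² = 52
v_rel×d = (4)·(20) − (-6)·(-21) = -46
since m = R²·52 − (-46)²:  R² = (2116 + -1908) / 52 = 4
R = √4 = 2  ⇒  r_B = 2 − 1 = 1

rB=1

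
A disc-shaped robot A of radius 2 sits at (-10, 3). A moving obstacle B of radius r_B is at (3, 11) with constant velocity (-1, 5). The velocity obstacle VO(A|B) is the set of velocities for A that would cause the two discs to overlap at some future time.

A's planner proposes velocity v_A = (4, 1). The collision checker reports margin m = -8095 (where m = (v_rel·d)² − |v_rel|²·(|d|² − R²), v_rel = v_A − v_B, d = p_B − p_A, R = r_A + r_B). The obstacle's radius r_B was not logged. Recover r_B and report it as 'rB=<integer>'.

m = -8095
d = (13, 8);  v_rel = (5, -4),  |v_rel|² = 41
v_rel×d = (5)·(8) − (-4)·(13) = 92
since m = R²·41 − 92²:  R² = (8464 + -8095) / 41 = 9
R = √9 = 3  ⇒  r_B = 3 − 2 = 1

rB=1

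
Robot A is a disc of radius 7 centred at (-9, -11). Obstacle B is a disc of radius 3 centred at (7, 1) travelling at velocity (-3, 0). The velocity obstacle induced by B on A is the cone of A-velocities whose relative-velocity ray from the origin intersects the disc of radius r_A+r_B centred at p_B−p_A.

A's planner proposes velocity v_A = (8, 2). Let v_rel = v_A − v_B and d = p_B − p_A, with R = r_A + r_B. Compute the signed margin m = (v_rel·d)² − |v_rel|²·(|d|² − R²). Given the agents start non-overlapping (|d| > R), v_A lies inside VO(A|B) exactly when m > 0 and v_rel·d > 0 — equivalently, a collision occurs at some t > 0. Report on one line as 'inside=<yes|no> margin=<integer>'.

d = (16, 12),  |d|² = 400;  R = 7+3 = 10,  c = 400−10² = 300
v_rel = (11, 2),  |v_rel|² = 125;  v_rel·d = (11)·(16) + (2)·(12) = 200
125·t² − 400·t + 300 = 0  ⇒  m = 200² − 125·300 = 2500
m = 2500 > 0,  v_rel·d = 200 > 0  ⇒  inside

inside=yes margin=2500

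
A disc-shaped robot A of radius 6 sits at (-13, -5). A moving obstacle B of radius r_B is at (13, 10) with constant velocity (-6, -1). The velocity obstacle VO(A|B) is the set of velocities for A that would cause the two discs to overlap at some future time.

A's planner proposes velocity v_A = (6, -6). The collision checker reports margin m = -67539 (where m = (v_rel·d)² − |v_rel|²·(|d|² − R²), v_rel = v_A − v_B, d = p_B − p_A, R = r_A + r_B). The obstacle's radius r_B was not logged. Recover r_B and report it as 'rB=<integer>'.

m = -67539
d = (26, 15);  v_rel = (12, -5),  |v_rel|² = 169
v_rel×d = (12)·(15) − (-5)·(26) = 310
since m = R²·169 − 310²:  R² = (96100 + -67539) / 169 = 169
R = √169 = 13  ⇒  r_B = 13 − 6 = 7

rB=7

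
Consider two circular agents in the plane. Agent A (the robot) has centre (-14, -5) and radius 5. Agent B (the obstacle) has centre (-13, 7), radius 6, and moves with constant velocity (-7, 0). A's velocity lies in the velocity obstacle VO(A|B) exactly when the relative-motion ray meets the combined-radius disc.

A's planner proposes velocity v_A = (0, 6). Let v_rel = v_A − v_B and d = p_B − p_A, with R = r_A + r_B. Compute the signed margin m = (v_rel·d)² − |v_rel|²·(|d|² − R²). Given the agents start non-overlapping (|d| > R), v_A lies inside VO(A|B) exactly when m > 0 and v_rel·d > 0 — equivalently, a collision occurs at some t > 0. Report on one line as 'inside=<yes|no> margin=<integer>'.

d = (1, 12),  |d|² = 145;  R = 5+6 = 11,  c = 145−11² = 24
v_rel = (7, 6),  |v_rel|² = 85;  v_rel·d = (7)·(1) + (6)·(12) = 79
85·t² − 158·t + 24 = 0  ⇒  m = 79² − 85·24 = 4201
m = 4201 > 0,  v_rel·d = 79 > 0  ⇒  inside

inside=yes margin=4201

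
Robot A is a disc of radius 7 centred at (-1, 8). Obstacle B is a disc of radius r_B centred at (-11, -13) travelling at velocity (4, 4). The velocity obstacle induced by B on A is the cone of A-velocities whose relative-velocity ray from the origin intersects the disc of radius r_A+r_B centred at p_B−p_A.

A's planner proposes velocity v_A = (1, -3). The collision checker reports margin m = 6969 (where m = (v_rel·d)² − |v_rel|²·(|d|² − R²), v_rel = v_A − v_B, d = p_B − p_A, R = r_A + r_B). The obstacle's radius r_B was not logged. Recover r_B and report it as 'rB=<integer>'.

m = 6969
d = (-10, -21);  v_rel = (-3, -7),  |v_rel|² = 58
v_rel×d = (-3)·(-21) − (-7)·(-10) = -7
since m = R²·58 − (-7)²:  R² = (49 + 6969) / 58 = 121
R = √121 = 11  ⇒  r_B = 11 − 7 = 4

rB=4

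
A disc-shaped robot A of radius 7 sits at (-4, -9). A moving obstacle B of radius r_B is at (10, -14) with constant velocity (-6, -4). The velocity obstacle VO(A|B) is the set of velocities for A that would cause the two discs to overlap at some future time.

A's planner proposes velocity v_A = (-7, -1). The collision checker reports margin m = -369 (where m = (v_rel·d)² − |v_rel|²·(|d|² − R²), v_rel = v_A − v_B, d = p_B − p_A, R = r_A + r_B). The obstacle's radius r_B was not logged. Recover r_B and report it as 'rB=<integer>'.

m = -369
d = (14, -5);  v_rel = (-1, 3),  |v_rel|² = 10
v_rel×d = (-1)·(-5) − (3)·(14) = -37
since m = R²·10 − (-37)²:  R² = (1369 + -369) / 10 = 100
R = √100 = 10  ⇒  r_B = 10 − 7 = 3

rB=3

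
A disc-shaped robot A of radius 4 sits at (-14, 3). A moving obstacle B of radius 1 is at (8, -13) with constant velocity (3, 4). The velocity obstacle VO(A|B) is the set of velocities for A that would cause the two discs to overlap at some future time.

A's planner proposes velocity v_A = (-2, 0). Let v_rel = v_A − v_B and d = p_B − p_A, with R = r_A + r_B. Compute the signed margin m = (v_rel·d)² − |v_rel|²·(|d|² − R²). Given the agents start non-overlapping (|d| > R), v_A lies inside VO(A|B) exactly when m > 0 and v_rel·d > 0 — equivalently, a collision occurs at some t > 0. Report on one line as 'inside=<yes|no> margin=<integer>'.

d = (22, -16),  |d|² = 740;  R = 4+1 = 5,  c = 740−5² = 715
v_rel = (-5, -4),  |v_rel|² = 41;  v_rel·d = (-5)·(22) + (-4)·(-16) = -46
41·t² + 92·t + 715 = 0  ⇒  m = (-46)² − 41·715 = -27199
m = -27199 < 0,  v_rel·d = -46 < 0  ⇒  outside

inside=no margin=-27199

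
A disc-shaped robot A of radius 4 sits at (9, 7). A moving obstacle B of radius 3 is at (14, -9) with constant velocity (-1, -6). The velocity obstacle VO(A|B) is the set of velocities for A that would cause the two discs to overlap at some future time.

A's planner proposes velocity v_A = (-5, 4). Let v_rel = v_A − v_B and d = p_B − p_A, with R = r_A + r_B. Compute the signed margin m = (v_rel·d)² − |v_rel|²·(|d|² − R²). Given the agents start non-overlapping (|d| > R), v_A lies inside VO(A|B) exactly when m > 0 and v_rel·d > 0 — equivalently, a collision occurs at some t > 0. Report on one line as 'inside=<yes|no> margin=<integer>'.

d = (5, -16),  |d|² = 281;  R = 4+3 = 7,  c = 281−7² = 232
v_rel = (-4, 10),  |v_rel|² = 116;  v_rel·d = (-4)·(5) + (10)·(-16) = -180
116·t² + 360·t + 232 = 0  ⇒  m = (-180)² − 116·232 = 5488
m = 5488 > 0,  v_rel·d = -180 < 0  ⇒  outside

inside=no margin=5488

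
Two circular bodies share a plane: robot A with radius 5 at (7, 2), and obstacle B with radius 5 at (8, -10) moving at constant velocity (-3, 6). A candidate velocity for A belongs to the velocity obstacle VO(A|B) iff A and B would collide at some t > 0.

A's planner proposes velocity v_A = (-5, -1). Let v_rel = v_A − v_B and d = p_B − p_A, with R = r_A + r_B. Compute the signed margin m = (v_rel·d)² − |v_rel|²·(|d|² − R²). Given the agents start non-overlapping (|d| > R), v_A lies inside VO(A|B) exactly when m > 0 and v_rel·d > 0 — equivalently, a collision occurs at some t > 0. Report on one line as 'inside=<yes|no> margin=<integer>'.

d = (1, -12),  |d|² = 145;  R = 5+5 = 10,  c = 145−10² = 45
v_rel = (-2, -7),  |v_rel|² = 53;  v_rel·d = (-2)·(1) + (-7)·(-12) = 82
53·t² − 164·t + 45 = 0  ⇒  m = 82² − 53·45 = 4339
m = 4339 > 0,  v_rel·d = 82 > 0  ⇒  inside

inside=yes margin=4339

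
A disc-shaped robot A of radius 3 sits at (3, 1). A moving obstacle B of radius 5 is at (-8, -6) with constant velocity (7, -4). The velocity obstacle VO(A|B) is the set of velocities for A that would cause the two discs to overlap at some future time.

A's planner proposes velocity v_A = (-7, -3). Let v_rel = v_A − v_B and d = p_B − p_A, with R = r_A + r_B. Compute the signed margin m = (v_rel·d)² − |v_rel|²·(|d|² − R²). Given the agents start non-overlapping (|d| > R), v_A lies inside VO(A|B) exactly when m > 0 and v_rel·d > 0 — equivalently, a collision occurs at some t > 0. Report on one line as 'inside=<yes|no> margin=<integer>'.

d = (-11, -7),  |d|² = 170;  R = 3+5 = 8,  c = 170−8² = 106
v_rel = (-14, 1),  |v_rel|² = 197;  v_rel·d = (-14)·(-11) + (1)·(-7) = 147
197·t² − 294·t + 106 = 0  ⇒  m = 147² − 197·106 = 727
m = 727 > 0,  v_rel·d = 147 > 0  ⇒  inside

inside=yes margin=727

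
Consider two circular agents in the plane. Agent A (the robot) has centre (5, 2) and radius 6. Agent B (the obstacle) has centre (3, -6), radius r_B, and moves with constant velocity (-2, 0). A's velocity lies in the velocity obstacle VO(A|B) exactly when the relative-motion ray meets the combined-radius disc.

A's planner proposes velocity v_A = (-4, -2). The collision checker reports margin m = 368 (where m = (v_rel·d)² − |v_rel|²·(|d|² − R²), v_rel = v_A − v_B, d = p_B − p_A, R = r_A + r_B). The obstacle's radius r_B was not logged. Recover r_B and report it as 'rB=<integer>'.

m = 368
d = (-2, -8);  v_rel = (-2, -2),  |v_rel|² = 8
v_rel×d = (-2)·(-8) − (-2)·(-2) = 12
since m = R²·8 − 12²:  R² = (144 + 368) / 8 = 64
R = √64 = 8  ⇒  r_B = 8 − 6 = 2

rB=2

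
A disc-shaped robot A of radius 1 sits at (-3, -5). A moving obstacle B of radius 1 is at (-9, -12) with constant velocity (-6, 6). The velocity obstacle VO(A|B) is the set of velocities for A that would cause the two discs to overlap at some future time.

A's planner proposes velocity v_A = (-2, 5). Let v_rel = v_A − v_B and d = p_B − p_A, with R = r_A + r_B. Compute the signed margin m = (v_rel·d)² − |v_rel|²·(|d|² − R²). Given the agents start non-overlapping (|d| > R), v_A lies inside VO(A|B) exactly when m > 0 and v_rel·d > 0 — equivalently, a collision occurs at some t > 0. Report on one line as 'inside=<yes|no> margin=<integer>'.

d = (-6, -7),  |d|² = 85;  R = 1+1 = 2,  c = 85−2² = 81
v_rel = (4, -1),  |v_rel|² = 17;  v_rel·d = (4)·(-6) + (-1)·(-7) = -17
17·t² + 34·t + 81 = 0  ⇒  m = (-17)² − 17·81 = -1088
m = -1088 < 0,  v_rel·d = -17 < 0  ⇒  outside

inside=no margin=-1088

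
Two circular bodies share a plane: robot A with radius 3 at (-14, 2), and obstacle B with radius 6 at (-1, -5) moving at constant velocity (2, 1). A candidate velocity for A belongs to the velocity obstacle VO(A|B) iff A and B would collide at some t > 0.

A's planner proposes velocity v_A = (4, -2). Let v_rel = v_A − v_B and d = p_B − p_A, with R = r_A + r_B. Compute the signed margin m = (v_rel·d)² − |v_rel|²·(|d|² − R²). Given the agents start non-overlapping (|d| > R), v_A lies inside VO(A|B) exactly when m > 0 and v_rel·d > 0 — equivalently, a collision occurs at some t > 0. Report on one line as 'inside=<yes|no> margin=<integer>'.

d = (13, -7),  |d|² = 218;  R = 3+6 = 9,  c = 218−9² = 137
v_rel = (2, -3),  |v_rel|² = 13;  v_rel·d = (2)·(13) + (-3)·(-7) = 47
13·t² − 94·t + 137 = 0  ⇒  m = 47² − 13·137 = 428
m = 428 > 0,  v_rel·d = 47 > 0  ⇒  inside

inside=yes margin=428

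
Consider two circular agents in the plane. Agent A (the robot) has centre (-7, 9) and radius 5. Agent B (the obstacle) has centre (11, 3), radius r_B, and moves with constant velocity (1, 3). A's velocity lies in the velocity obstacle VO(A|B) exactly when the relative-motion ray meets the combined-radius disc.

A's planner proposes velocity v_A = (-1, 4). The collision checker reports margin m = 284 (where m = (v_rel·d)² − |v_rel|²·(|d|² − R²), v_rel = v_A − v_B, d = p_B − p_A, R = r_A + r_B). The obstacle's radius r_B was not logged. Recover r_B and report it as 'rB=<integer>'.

m = 284
d = (18, -6);  v_rel = (-2, 1),  |v_rel|² = 5
v_rel×d = (-2)·(-6) − (1)·(18) = -6
since m = R²·5 − (-6)²:  R² = (36 + 284) / 5 = 64
R = √64 = 8  ⇒  r_B = 8 − 5 = 3

rB=3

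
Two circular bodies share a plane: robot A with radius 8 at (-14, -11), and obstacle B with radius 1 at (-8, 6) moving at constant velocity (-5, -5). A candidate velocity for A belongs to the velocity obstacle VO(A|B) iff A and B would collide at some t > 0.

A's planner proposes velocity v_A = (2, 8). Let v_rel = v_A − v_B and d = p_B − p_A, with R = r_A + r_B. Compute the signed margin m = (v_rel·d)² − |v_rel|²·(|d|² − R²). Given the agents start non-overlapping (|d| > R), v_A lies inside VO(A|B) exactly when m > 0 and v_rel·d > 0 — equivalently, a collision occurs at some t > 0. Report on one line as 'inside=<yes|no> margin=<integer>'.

d = (6, 17),  |d|² = 325;  R = 8+1 = 9,  c = 325−9² = 244
v_rel = (7, 13),  |v_rel|² = 218;  v_rel·d = (7)·(6) + (13)·(17) = 263
218·t² − 526·t + 244 = 0  ⇒  m = 263² − 218·244 = 15977
m = 15977 > 0,  v_rel·d = 263 > 0  ⇒  inside

inside=yes margin=15977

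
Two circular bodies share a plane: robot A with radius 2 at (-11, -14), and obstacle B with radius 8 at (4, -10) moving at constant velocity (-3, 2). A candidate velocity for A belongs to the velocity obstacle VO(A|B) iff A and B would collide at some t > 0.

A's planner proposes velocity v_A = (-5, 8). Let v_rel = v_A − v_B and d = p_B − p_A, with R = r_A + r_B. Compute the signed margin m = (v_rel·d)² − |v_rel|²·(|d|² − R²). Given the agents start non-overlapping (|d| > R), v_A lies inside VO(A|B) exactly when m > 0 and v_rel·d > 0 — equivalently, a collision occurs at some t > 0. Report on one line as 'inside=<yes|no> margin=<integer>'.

d = (15, 4),  |d|² = 241;  R = 2+8 = 10,  c = 241−10² = 141
v_rel = (-2, 6),  |v_rel|² = 40;  v_rel·d = (-2)·(15) + (6)·(4) = -6
40·t² + 12·t + 141 = 0  ⇒  m = (-6)² − 40·141 = -5604
m = -5604 < 0,  v_rel·d = -6 < 0  ⇒  outside

inside=no margin=-5604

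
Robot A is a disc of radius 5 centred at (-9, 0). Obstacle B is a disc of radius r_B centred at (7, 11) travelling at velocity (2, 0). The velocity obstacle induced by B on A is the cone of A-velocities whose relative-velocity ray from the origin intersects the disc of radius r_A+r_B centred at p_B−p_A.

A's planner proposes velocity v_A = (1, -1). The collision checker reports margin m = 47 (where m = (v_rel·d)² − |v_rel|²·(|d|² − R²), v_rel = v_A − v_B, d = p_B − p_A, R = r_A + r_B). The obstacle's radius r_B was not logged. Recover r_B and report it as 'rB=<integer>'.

m = 47
d = (16, 11);  v_rel = (-1, -1),  |v_rel|² = 2
v_rel×d = (-1)·(11) − (-1)·(16) = 5
since m = R²·2 − 5²:  R² = (25 + 47) / 2 = 36
R = √36 = 6  ⇒  r_B = 6 − 5 = 1

rB=1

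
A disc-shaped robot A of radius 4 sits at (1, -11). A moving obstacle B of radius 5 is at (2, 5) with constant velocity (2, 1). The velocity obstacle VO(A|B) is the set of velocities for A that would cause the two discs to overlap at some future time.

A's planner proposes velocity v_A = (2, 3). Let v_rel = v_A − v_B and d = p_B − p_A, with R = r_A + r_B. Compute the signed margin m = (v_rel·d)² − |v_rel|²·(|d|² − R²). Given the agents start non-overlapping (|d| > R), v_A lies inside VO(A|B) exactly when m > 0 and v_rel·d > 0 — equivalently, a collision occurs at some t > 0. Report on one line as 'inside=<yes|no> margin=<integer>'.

d = (1, 16),  |d|² = 257;  R = 4+5 = 9,  c = 257−9² = 176
v_rel = (0, 2),  |v_rel|² = 4;  v_rel·d = (0)·(1) + (2)·(16) = 32
4·t² − 64·t + 176 = 0  ⇒  m = 32² − 4·176 = 320
m = 320 > 0,  v_rel·d = 32 > 0  ⇒  inside

inside=yes margin=320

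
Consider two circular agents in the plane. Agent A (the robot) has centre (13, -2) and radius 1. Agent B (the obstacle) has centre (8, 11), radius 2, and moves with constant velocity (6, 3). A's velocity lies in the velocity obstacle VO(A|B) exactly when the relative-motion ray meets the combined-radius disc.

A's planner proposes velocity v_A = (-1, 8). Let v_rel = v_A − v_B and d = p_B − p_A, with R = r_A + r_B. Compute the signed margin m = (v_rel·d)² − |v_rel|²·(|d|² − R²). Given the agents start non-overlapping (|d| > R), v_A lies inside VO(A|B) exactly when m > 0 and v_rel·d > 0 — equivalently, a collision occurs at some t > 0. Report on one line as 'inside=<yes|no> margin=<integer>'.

d = (-5, 13),  |d|² = 194;  R = 1+2 = 3,  c = 194−3² = 185
v_rel = (-7, 5),  |v_rel|² = 74;  v_rel·d = (-7)·(-5) + (5)·(13) = 100
74·t² − 200·t + 185 = 0  ⇒  m = 100² − 74·185 = -3690
m = -3690 < 0,  v_rel·d = 100 > 0  ⇒  outside

inside=no margin=-3690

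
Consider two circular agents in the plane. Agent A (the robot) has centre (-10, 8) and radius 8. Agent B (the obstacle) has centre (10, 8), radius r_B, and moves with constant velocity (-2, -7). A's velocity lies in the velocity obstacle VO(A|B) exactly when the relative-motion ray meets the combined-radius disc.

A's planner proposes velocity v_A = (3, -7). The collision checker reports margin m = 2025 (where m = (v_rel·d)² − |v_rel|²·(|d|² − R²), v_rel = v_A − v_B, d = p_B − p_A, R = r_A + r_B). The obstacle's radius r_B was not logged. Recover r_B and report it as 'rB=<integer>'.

m = 2025
d = (20, 0);  v_rel = (5, 0),  |v_rel|² = 25
v_rel×d = (5)·(0) − (0)·(20) = 0
since m = R²·25 − 0²:  R² = (0 + 2025) / 25 = 81
R = √81 = 9  ⇒  r_B = 9 − 8 = 1

rB=1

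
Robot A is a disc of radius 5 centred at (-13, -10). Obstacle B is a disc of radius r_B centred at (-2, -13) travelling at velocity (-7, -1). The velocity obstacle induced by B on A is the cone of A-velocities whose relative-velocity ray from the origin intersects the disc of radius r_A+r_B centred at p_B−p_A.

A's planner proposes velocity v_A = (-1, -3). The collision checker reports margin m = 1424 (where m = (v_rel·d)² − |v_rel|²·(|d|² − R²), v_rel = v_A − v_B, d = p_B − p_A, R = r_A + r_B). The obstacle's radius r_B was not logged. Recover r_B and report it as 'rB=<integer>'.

m = 1424
d = (11, -3);  v_rel = (6, -2),  |v_rel|² = 40
v_rel×d = (6)·(-3) − (-2)·(11) = 4
since m = R²·40 − 4²:  R² = (16 + 1424) / 40 = 36
R = √36 = 6  ⇒  r_B = 6 − 5 = 1

rB=1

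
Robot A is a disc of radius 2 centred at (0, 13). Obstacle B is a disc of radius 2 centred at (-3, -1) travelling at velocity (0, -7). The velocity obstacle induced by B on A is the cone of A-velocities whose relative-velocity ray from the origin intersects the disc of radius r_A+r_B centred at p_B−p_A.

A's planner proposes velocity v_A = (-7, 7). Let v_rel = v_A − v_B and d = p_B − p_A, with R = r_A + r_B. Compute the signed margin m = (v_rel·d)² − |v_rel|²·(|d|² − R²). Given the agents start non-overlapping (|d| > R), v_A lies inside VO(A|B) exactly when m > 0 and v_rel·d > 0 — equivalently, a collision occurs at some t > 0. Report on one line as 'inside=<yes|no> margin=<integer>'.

d = (-3, -14),  |d|² = 205;  R = 2+2 = 4,  c = 205−4² = 189
v_rel = (-7, 14),  |v_rel|² = 245;  v_rel·d = (-7)·(-3) + (14)·(-14) = -175
245·t² + 350·t + 189 = 0  ⇒  m = (-175)² − 245·189 = -15680
m = -15680 < 0,  v_rel·d = -175 < 0  ⇒  outside

inside=no margin=-15680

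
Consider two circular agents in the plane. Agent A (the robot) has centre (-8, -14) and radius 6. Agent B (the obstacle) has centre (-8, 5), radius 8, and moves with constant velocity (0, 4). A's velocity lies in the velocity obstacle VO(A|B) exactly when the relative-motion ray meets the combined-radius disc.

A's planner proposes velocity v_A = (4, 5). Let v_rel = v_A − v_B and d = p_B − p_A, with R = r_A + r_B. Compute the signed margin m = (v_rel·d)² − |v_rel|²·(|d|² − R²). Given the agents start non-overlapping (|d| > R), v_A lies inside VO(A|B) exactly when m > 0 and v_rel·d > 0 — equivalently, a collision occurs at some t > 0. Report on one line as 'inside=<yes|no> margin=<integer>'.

d = (0, 19),  |d|² = 361;  R = 6+8 = 14,  c = 361−14² = 165
v_rel = (4, 1),  |v_rel|² = 17;  v_rel·d = (4)·(0) + (1)·(19) = 19
17·t² − 38·t + 165 = 0  ⇒  m = 19² − 17·165 = -2444
m = -2444 < 0,  v_rel·d = 19 > 0  ⇒  outside

inside=no margin=-2444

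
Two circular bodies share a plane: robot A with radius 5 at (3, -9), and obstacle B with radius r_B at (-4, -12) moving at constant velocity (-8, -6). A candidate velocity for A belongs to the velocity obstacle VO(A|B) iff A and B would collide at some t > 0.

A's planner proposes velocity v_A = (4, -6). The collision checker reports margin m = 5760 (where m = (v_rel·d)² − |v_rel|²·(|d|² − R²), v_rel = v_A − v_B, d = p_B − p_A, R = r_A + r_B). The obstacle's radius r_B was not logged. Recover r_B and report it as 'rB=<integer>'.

m = 5760
d = (-7, -3);  v_rel = (12, 0),  |v_rel|² = 144
v_rel×d = (12)·(-3) − (0)·(-7) = -36
since m = R²·144 − (-36)²:  R² = (1296 + 5760) / 144 = 49
R = √49 = 7  ⇒  r_B = 7 − 5 = 2

rB=2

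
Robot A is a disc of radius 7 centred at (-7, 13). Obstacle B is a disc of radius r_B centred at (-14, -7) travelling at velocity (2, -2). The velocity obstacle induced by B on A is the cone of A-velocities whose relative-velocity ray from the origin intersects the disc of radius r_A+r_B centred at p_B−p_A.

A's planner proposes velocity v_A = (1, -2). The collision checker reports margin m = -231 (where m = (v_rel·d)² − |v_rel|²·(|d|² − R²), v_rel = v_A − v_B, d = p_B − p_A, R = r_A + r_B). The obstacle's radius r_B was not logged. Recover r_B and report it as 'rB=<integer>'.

m = -231
d = (-7, -20);  v_rel = (-1, 0),  |v_rel|² = 1
v_rel×d = (-1)·(-20) − (0)·(-7) = 20
since m = R²·1 − 20²:  R² = (400 + -231) / 1 = 169
R = √169 = 13  ⇒  r_B = 13 − 7 = 6

rB=6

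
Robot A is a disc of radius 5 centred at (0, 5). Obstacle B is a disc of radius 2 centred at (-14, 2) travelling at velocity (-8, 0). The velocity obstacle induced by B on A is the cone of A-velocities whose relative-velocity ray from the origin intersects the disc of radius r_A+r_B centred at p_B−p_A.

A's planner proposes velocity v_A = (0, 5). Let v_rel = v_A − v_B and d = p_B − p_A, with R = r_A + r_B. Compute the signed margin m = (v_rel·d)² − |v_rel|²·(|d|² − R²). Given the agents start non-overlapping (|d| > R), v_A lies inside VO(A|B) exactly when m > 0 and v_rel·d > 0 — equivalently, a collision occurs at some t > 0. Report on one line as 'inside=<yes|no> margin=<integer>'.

d = (-14, -3),  |d|² = 205;  R = 5+2 = 7,  c = 205−7² = 156
v_rel = (8, 5),  |v_rel|² = 89;  v_rel·d = (8)·(-14) + (5)·(-3) = -127
89·t² + 254·t + 156 = 0  ⇒  m = (-127)² − 89·156 = 2245
m = 2245 > 0,  v_rel·d = -127 < 0  ⇒  outside

inside=no margin=2245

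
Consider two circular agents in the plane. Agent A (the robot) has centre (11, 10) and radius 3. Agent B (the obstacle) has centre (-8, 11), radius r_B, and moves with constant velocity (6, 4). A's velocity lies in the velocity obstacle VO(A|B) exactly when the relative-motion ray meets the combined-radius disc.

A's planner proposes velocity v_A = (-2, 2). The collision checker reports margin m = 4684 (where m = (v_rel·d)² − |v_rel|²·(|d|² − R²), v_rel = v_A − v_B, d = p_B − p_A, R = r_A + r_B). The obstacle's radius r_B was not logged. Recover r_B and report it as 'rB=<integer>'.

m = 4684
d = (-19, 1);  v_rel = (-8, -2),  |v_rel|² = 68
v_rel×d = (-8)·(1) − (-2)·(-19) = -46
since m = R²·68 − (-46)²:  R² = (2116 + 4684) / 68 = 100
R = √100 = 10  ⇒  r_B = 10 − 3 = 7

rB=7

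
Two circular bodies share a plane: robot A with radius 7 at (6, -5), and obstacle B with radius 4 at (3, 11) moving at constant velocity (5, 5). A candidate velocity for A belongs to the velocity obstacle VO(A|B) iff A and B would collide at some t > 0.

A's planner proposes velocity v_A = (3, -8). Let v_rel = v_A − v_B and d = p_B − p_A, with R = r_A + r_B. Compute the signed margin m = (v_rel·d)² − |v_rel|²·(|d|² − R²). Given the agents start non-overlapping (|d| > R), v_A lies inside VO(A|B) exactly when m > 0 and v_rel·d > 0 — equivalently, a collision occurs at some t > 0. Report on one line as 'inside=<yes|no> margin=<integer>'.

d = (-3, 16),  |d|² = 265;  R = 7+4 = 11,  c = 265−11² = 144
v_rel = (-2, -13),  |v_rel|² = 173;  v_rel·d = (-2)·(-3) + (-13)·(16) = -202
173·t² + 404·t + 144 = 0  ⇒  m = (-202)² − 173·144 = 15892
m = 15892 > 0,  v_rel·d = -202 < 0  ⇒  outside

inside=no margin=15892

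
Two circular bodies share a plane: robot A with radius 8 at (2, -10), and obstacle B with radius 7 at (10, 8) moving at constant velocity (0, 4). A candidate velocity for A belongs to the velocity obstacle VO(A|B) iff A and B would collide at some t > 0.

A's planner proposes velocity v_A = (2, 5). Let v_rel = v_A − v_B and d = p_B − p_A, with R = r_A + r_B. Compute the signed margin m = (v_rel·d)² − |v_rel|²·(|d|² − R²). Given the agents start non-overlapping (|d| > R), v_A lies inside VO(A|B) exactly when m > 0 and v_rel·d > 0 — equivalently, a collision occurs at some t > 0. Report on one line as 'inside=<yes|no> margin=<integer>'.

d = (8, 18),  |d|² = 388;  R = 8+7 = 15,  c = 388−15² = 163
v_rel = (2, 1),  |v_rel|² = 5;  v_rel·d = (2)·(8) + (1)·(18) = 34
5·t² − 68·t + 163 = 0  ⇒  m = 34² − 5·163 = 341
m = 341 > 0,  v_rel·d = 34 > 0  ⇒  inside

inside=yes margin=341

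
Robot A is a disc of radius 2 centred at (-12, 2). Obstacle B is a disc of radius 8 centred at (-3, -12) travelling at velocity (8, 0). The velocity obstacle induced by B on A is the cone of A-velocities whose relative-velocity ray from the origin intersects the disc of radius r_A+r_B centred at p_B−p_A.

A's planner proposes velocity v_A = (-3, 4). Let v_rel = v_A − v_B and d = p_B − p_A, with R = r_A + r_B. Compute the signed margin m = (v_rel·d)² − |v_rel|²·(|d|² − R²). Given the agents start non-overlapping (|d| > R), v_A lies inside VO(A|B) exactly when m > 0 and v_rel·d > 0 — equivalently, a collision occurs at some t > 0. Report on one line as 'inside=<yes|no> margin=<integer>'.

d = (9, -14),  |d|² = 277;  R = 2+8 = 10,  c = 277−10² = 177
v_rel = (-11, 4),  |v_rel|² = 137;  v_rel·d = (-11)·(9) + (4)·(-14) = -155
137·t² + 310·t + 177 = 0  ⇒  m = (-155)² − 137·177 = -224
m = -224 < 0,  v_rel·d = -155 < 0  ⇒  outside

inside=no margin=-224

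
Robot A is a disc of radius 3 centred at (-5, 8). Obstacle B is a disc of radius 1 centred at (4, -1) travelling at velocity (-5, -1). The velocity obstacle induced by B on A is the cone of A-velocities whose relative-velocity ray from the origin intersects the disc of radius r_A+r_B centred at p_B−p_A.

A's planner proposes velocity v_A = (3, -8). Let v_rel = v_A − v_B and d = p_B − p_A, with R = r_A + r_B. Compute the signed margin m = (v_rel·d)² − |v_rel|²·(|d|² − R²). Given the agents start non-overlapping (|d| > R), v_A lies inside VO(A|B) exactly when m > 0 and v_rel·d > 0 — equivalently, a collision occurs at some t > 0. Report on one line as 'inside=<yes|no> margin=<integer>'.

d = (9, -9),  |d|² = 162;  R = 3+1 = 4,  c = 162−4² = 146
v_rel = (8, -7),  |v_rel|² = 113;  v_rel·d = (8)·(9) + (-7)·(-9) = 135
113·t² − 270·t + 146 = 0  ⇒  m = 135² − 113·146 = 1727
m = 1727 > 0,  v_rel·d = 135 > 0  ⇒  inside

inside=yes margin=1727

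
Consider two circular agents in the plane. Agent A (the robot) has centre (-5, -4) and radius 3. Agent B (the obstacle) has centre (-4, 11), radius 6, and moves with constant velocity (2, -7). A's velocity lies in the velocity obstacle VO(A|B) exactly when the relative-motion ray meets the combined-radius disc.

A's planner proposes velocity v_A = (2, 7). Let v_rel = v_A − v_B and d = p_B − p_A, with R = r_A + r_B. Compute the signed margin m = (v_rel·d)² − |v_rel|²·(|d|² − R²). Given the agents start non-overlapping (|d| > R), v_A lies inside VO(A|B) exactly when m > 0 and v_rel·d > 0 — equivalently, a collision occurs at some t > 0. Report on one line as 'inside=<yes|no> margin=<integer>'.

d = (1, 15),  |d|² = 226;  R = 3+6 = 9,  c = 226−9² = 145
v_rel = (0, 14),  |v_rel|² = 196;  v_rel·d = (0)·(1) + (14)·(15) = 210
196·t² − 420·t + 145 = 0  ⇒  m = 210² − 196·145 = 15680
m = 15680 > 0,  v_rel·d = 210 > 0  ⇒  inside

inside=yes margin=15680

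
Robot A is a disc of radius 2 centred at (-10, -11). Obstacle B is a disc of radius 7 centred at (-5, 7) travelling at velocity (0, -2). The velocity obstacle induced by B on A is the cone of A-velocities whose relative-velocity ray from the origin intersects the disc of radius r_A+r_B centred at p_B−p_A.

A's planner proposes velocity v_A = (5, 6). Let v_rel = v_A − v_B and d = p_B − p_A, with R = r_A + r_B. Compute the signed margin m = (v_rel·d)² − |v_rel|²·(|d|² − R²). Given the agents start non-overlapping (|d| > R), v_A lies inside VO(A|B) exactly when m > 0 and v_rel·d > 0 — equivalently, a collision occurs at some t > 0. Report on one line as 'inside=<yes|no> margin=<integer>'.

d = (5, 18),  |d|² = 349;  R = 2+7 = 9,  c = 349−9² = 268
v_rel = (5, 8),  |v_rel|² = 89;  v_rel·d = (5)·(5) + (8)·(18) = 169
89·t² − 338·t + 268 = 0  ⇒  m = 169² − 89·268 = 4709
m = 4709 > 0,  v_rel·d = 169 > 0  ⇒  inside

inside=yes margin=4709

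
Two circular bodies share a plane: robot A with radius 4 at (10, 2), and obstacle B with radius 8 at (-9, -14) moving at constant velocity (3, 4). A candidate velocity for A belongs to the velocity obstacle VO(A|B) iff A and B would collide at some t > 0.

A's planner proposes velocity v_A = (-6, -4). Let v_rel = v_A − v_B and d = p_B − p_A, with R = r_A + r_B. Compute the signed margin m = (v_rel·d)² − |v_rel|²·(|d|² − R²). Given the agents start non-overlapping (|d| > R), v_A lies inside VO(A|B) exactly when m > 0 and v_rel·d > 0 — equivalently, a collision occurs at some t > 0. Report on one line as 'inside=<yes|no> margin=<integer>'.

d = (-19, -16),  |d|² = 617;  R = 4+8 = 12,  c = 617−12² = 473
v_rel = (-9, -8),  |v_rel|² = 145;  v_rel·d = (-9)·(-19) + (-8)·(-16) = 299
145·t² − 598·t + 473 = 0  ⇒  m = 299² − 145·473 = 20816
m = 20816 > 0,  v_rel·d = 299 > 0  ⇒  inside

inside=yes margin=20816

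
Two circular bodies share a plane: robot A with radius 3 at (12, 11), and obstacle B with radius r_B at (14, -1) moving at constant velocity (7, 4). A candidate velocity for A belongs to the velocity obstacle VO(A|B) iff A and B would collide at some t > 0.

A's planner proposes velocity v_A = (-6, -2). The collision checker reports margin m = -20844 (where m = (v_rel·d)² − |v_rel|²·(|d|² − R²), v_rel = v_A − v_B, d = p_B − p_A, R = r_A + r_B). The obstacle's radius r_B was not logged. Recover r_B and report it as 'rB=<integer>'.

m = -20844
d = (2, -12);  v_rel = (-13, -6),  |v_rel|² = 205
v_rel×d = (-13)·(-12) − (-6)·(2) = 168
since m = R²·205 − 168²:  R² = (28224 + -20844) / 205 = 36
R = √36 = 6  ⇒  r_B = 6 − 3 = 3

rB=3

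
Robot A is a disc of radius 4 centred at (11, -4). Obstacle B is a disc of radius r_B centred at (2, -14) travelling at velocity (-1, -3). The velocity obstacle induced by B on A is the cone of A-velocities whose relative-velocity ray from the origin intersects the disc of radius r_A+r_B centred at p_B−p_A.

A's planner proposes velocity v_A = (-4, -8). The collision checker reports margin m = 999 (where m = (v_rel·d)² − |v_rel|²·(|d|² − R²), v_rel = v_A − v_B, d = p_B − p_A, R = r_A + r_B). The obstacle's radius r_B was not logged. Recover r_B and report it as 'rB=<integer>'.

m = 999
d = (-9, -10);  v_rel = (-3, -5),  |v_rel|² = 34
v_rel×d = (-3)·(-10) − (-5)·(-9) = -15
since m = R²·34 − (-15)²:  R² = (225 + 999) / 34 = 36
R = √36 = 6  ⇒  r_B = 6 − 4 = 2

rB=2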